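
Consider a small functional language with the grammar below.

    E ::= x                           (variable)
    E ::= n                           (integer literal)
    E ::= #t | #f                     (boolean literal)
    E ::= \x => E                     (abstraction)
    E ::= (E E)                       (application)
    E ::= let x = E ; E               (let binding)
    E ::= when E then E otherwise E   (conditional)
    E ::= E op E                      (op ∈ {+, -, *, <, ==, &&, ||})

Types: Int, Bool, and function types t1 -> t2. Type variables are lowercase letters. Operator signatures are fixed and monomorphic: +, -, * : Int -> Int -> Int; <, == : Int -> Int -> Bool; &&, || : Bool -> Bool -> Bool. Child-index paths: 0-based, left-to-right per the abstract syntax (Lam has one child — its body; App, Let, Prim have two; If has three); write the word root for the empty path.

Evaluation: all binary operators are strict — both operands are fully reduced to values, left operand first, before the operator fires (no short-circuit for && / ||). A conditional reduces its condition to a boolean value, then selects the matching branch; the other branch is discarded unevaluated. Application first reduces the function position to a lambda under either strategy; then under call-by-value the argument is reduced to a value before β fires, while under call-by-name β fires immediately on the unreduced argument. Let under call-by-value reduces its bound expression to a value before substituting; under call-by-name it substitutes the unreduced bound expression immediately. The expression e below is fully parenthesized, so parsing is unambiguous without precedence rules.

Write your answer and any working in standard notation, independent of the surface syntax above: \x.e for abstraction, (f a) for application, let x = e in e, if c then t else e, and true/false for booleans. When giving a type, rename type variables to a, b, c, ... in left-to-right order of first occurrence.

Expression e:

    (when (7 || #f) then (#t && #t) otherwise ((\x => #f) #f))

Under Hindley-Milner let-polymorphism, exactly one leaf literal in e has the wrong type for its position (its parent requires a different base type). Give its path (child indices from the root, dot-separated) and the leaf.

Answer: 0.0 : 7

Working:
  unify Int ~ Bool
  FAIL: mismatch Int ~ Bool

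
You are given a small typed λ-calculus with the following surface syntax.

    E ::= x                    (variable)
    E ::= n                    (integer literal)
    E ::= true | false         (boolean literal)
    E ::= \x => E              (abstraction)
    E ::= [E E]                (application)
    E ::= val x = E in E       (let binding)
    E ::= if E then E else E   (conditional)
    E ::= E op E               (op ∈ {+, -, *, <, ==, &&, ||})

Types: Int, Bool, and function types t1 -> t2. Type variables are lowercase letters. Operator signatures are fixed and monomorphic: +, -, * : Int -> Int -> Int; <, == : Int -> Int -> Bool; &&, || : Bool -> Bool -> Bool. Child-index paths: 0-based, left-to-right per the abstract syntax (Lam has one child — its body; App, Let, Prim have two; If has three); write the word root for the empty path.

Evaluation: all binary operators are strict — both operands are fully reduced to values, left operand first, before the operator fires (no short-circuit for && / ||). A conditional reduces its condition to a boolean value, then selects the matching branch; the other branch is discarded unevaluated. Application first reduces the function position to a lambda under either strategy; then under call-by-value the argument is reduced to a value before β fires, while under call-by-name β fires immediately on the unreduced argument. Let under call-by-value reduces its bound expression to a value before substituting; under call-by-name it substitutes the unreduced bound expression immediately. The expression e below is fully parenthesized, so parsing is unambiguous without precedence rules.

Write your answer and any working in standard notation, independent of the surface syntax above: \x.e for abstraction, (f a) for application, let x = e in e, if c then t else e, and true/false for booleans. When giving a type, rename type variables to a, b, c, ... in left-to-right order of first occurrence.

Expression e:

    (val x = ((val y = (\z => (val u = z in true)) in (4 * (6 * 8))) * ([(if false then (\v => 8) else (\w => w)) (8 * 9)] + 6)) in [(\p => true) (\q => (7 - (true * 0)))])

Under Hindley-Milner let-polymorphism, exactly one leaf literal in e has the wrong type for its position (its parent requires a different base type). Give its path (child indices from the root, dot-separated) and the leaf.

Derivation:
z : a
let u : a
\z._ : a -> Bool
let y : forall. a -> Bool
  unify Int ~ Int
  unify Int ~ Int
  unify Int ~ Int
  unify Int ~ Int
  unify Int ~ Int
  unify Bool ~ Bool
\v._ : b -> Int
w : c
\w._ : c -> c
  unify b -> Int ~ c -> c
  unify b ~ c
  unify Int ~ c
  unify Int ~ Int
  unify Int ~ Int
  unify Int -> Int ~ Int -> d
  unify Int ~ Int
  unify Int ~ d
_ _ : Int
  unify Int ~ Int
  unify Int ~ Int
  unify Int ~ Int
let x : Int
\p._ : e -> Bool
  unify Int ~ Int
  unify Bool ~ Int
  FAIL: mismatch Bool ~ Int

Answer: 1.1.0.1.0 : true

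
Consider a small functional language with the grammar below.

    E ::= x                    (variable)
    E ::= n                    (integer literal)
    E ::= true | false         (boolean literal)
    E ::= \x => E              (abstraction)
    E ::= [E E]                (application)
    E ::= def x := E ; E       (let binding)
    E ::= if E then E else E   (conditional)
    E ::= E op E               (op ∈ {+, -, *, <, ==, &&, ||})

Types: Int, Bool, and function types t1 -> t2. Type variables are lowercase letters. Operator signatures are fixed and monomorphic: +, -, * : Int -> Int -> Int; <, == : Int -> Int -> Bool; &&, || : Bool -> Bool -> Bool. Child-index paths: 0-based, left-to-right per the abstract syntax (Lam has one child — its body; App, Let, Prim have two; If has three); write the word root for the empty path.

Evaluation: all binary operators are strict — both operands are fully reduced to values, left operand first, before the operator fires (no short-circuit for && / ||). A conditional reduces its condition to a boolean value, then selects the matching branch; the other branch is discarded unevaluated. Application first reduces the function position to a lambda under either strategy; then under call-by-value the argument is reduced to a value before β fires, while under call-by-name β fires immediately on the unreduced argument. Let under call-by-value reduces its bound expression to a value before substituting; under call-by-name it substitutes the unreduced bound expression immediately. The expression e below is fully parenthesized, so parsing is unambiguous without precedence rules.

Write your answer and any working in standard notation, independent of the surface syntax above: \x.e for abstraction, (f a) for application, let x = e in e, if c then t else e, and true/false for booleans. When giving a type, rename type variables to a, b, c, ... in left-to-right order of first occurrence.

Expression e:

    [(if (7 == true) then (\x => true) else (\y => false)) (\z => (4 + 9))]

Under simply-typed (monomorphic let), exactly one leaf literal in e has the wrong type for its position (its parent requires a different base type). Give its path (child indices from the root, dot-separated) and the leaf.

Answer: 0.0.1 : true

Working:
  unify Int ~ Int
  unify Bool ~ Int
  FAIL: mismatch Bool ~ Int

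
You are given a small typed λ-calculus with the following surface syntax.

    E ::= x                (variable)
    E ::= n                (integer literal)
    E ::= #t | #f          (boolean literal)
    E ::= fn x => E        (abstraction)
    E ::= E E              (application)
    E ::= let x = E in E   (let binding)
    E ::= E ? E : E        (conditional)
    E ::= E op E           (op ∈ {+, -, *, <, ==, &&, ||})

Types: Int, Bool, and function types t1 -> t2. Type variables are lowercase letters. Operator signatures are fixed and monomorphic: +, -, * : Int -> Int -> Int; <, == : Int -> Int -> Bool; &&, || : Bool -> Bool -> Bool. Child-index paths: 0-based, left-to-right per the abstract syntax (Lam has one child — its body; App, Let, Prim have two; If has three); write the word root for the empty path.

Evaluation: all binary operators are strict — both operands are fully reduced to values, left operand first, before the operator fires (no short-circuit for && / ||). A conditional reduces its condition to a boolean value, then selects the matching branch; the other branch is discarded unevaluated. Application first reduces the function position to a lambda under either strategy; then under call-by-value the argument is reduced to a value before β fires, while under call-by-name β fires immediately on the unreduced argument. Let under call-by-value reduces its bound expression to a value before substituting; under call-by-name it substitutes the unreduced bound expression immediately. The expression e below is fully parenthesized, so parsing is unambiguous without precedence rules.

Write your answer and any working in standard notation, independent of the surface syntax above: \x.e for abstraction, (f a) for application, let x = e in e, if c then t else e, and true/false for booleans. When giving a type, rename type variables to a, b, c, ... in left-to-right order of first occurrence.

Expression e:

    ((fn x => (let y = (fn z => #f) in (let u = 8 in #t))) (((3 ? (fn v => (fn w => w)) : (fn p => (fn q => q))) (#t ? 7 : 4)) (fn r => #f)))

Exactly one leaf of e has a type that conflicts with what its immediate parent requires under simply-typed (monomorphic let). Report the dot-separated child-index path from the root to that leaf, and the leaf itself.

Answer: 1.0.0.0 : 3

Working:
\z._ : b -> Bool
let y : b -> Bool
let u : Int
\x._ : a -> Bool
  unify Int ~ Bool
  FAIL: mismatch Int ~ Bool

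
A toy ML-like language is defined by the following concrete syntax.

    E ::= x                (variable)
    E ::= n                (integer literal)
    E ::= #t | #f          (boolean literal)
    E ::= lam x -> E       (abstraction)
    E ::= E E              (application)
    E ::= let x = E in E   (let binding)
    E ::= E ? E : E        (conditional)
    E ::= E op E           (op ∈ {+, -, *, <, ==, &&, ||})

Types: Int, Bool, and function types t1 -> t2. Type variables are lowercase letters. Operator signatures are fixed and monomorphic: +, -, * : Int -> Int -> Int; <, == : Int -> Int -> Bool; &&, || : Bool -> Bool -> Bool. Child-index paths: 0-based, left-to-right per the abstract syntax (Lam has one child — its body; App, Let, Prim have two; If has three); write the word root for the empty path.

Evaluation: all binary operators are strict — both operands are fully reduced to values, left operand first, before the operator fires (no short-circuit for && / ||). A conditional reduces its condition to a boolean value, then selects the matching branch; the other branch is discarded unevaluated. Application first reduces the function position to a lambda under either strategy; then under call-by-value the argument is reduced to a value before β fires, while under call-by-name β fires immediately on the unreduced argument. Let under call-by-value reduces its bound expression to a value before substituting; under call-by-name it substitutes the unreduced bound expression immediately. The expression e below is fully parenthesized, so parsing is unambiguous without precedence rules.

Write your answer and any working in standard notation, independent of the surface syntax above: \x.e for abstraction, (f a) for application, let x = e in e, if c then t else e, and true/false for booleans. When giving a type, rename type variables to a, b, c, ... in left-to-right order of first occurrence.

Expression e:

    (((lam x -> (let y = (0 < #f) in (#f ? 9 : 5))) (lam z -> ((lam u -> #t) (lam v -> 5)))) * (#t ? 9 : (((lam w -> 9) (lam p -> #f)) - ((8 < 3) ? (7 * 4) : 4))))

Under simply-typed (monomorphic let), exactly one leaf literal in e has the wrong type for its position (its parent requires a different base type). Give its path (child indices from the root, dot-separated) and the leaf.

Answer: 0.0.0.0.1 : false

Derivation:
  unify Int ~ Int
  unify Bool ~ Int
  FAIL: mismatch Bool ~ Int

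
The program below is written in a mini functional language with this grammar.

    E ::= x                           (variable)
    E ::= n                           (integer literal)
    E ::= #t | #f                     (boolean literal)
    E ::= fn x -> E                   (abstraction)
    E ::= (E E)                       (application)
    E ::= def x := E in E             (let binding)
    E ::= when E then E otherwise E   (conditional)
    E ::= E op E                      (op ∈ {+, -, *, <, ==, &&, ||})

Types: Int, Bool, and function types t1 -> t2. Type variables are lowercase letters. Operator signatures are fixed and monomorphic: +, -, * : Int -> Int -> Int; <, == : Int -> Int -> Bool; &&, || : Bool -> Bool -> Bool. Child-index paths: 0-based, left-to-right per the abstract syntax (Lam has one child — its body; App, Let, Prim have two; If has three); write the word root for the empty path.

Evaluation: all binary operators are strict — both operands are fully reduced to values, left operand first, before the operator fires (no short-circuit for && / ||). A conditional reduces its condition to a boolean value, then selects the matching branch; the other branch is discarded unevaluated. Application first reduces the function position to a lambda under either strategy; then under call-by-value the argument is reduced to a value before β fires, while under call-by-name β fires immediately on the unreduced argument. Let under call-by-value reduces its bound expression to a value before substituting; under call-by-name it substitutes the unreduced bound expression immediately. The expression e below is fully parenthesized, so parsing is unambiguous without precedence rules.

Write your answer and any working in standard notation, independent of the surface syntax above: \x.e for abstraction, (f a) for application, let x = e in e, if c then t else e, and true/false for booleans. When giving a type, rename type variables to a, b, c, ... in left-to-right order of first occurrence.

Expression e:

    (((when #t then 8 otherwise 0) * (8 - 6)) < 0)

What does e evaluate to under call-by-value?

Answer: false

Trace:
step 0: (((if true then 8 else 0) * (8 - 6)) < 0)
step 1: [if@0.0] ((8 * (8 - 6)) < 0)
step 2: [delta@0.1] ((8 * 2) < 0)
step 3: [delta@0] (16 < 0)
step 4: [delta@root] false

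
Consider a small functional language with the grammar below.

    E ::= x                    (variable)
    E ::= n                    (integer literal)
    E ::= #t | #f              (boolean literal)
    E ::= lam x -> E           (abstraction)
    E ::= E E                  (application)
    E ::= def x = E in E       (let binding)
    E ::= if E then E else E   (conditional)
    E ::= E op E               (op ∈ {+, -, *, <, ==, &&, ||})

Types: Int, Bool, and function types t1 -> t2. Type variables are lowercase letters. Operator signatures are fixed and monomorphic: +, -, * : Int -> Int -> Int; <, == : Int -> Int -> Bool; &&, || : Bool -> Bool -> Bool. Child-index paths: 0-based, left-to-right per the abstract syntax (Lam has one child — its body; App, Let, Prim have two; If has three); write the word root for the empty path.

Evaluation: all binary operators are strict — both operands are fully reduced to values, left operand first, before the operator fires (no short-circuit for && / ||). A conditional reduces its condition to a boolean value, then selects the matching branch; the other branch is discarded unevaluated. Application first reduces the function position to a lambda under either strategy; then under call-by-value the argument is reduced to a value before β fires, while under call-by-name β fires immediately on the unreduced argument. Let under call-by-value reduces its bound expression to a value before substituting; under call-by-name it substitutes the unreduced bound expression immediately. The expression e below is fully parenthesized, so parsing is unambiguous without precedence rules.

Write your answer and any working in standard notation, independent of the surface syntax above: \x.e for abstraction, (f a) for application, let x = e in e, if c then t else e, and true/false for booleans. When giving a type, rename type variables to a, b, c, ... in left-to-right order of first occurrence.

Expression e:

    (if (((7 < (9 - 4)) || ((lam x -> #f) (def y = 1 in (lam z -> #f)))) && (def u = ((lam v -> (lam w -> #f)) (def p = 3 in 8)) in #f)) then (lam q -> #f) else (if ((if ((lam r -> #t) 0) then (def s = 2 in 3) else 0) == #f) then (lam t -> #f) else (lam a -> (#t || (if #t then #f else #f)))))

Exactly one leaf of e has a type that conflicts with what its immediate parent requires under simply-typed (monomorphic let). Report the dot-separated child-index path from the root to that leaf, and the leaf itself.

Answer: 2.0.1 : false

Working:
  unify Int ~ Int
  unify Int ~ Int
  unify Int ~ Int
  unify Int ~ Int
  unify Bool ~ Bool
\x._ : a -> Bool
let y : Int
\z._ : b -> Bool
  unify a -> Bool ~ (b -> Bool) -> c
  unify a ~ b -> Bool
  unify Bool ~ c
_ _ : Bool
  unify Bool ~ Bool
  unify Bool ~ Bool
\w._ : e -> Bool
\v._ : d -> e -> Bool
let p : Int
  unify d -> e -> Bool ~ Int -> f
  unify d ~ Int
  unify e -> Bool ~ f
_ _ : e -> Bool
let u : e -> Bool
  unify Bool ~ Bool
  unify Bool ~ Bool
\q._ : g -> Bool
\r._ : h -> Bool
  unify h -> Bool ~ Int -> i
  unify h ~ Int
  unify Bool ~ i
_ _ : Bool
  unify Bool ~ Bool
let s : Int
  unify Int ~ Int
  unify Int ~ Int
  unify Bool ~ Int
  FAIL: mismatch Bool ~ Int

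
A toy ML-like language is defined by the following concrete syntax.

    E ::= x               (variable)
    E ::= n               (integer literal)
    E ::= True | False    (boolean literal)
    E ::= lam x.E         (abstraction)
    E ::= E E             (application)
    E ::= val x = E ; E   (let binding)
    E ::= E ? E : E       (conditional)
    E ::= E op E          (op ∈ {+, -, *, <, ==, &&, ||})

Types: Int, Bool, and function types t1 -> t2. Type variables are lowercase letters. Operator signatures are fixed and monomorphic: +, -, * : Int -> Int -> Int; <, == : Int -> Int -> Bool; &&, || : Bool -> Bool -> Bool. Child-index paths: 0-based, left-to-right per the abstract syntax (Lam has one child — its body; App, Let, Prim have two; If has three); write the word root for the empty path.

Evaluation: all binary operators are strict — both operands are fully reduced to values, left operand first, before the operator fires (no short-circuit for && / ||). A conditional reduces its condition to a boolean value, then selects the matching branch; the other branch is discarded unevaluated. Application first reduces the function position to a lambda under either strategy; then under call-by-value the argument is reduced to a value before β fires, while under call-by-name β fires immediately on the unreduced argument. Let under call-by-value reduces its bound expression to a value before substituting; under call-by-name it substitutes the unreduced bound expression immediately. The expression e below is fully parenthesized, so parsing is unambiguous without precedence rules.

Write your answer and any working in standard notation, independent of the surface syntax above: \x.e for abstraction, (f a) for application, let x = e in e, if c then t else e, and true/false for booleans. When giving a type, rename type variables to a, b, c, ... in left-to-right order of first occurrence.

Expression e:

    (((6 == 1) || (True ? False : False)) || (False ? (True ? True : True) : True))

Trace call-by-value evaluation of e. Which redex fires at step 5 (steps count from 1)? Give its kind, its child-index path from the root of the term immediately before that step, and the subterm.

Answer: delta at root : (false || true)

Derivation:
step 0: (((6 == 1) || (if true then false else false)) || (if false then (if true then true else true) else true))
step 1: [delta@0.0] ((false || (if true then false else false)) || (if false then (if true then true else true) else true))
step 2: [if@0.1] ((false || false) || (if false then (if true then true else true) else true))
step 3: [delta@0] (false || (if false then (if true then true else true) else true))
step 4: [if@1] (false || true)
step 5: [delta@root] true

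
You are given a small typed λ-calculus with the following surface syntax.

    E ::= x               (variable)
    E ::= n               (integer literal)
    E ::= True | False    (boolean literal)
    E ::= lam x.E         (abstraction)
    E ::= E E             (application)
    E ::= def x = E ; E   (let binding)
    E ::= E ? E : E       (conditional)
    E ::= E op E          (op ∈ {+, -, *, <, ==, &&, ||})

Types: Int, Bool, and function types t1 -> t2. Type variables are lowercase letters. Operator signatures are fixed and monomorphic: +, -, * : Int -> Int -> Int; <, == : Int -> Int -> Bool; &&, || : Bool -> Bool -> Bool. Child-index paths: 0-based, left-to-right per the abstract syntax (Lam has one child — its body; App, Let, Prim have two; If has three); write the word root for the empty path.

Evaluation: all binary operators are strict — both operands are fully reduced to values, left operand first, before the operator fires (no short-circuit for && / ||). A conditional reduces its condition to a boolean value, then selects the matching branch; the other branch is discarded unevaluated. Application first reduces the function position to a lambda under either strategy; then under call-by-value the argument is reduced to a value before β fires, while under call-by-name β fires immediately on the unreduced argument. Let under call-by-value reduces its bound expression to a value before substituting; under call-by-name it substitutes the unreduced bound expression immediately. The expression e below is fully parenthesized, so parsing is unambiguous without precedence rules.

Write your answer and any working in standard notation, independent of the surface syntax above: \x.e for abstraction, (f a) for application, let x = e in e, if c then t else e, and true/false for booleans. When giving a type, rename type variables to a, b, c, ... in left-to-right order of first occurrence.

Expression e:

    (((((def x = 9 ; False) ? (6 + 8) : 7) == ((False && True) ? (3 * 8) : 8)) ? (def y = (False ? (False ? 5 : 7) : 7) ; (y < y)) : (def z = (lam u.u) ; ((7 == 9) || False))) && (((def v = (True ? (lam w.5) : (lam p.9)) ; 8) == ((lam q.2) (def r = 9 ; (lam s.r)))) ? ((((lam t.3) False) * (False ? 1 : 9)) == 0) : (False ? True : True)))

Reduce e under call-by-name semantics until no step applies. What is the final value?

Answer: false

Trace:
step 0: ((if ((if (let x = 9 in false) then (6 + 8) else 7) == (if (false && true) then (3 * 8) else 8)) then (let y = (if false then (if false then 5 else 7) else 7) in (y < y)) else (let z = (\u.u) in ((7 == 9) || false))) && (if ((let v = (if true then (\w.5) else (\p.9)) in 8) == ((\q.2) (let r = 9 in (\s.r)))) then ((((\t.3) false) * (if false then 1 else 9)) == 0) else (if false then true else true)))
step 1: [let@0.0.0.0] ((if ((if false then (6 + 8) else 7) == (if (false && true) then (3 * 8) else 8)) then (let y = (if false then (if false then 5 else 7) else 7) in (y < y)) else (let z = (\u.u) in ((7 == 9) || false))) && (if ((let v = (if true then (\w.5) else (\p.9)) in 8) == ((\q.2) (let r = 9 in (\s.r)))) then ((((\t.3) false) * (if false then 1 else 9)) == 0) else (if false then true else true)))
step 2: [if@0.0.0] ((if (7 == (if (false && true) then (3 * 8) else 8)) then (let y = (if false then (if false then 5 else 7) else 7) in (y < y)) else (let z = (\u.u) in ((7 == 9) || false))) && (if ((let v = (if true then (\w.5) else (\p.9)) in 8) == ((\q.2) (let r = 9 in (\s.r)))) then ((((\t.3) false) * (if false then 1 else 9)) == 0) else (if false then true else true)))
step 3: [delta@0.0.1.0] ((if (7 == (if false then (3 * 8) else 8)) then (let y = (if false then (if false then 5 else 7) else 7) in (y < y)) else (let z = (\u.u) in ((7 == 9) || false))) && (if ((let v = (if true then (\w.5) else (\p.9)) in 8) == ((\q.2) (let r = 9 in (\s.r)))) then ((((\t.3) false) * (if false then 1 else 9)) == 0) else (if false then true else true)))
step 4: [if@0.0.1] ((if (7 == 8) then (let y = (if false then (if false then 5 else 7) else 7) in (y < y)) else (let z = (\u.u) in ((7 == 9) || false))) && (if ((let v = (if true then (\w.5) else (\p.9)) in 8) == ((\q.2) (let r = 9 in (\s.r)))) then ((((\t.3) false) * (if false then 1 else 9)) == 0) else (if false then true else true)))
step 5: [delta@0.0] ((if false then (let y = (if false then (if false then 5 else 7) else 7) in (y < y)) else (let z = (\u.u) in ((7 == 9) || false))) && (if ((let v = (if true then (\w.5) else (\p.9)) in 8) == ((\q.2) (let r = 9 in (\s.r)))) then ((((\t.3) false) * (if false then 1 else 9)) == 0) else (if false then true else true)))
step 6: [if@0] ((let z = (\u.u) in ((7 == 9) || false)) && (if ((let v = (if true then (\w.5) else (\p.9)) in 8) == ((\q.2) (let r = 9 in (\s.r)))) then ((((\t.3) false) * (if false then 1 else 9)) == 0) else (if false then true else true)))
step 7: [let@0] (((7 == 9) || false) && (if ((let v = (if true then (\w.5) else (\p.9)) in 8) == ((\q.2) (let r = 9 in (\s.r)))) then ((((\t.3) false) * (if false then 1 else 9)) == 0) else (if false then true else true)))
step 8: [delta@0.0] ((false || false) && (if ((let v = (if true then (\w.5) else (\p.9)) in 8) == ((\q.2) (let r = 9 in (\s.r)))) then ((((\t.3) false) * (if false then 1 else 9)) == 0) else (if false then true else true)))
step 9: [delta@0] (false && (if ((let v = (if true then (\w.5) else (\p.9)) in 8) == ((\q.2) (let r = 9 in (\s.r)))) then ((((\t.3) false) * (if false then 1 else 9)) == 0) else (if false then true else true)))
step 10: [let@1.0.0] (false && (if (8 == ((\q.2) (let r = 9 in (\s.r)))) then ((((\t.3) false) * (if false then 1 else 9)) == 0) else (if false then true else true)))
step 11: [beta@1.0.1] (false && (if (8 == 2) then ((((\t.3) false) * (if false then 1 else 9)) == 0) else (if false then true else true)))
step 12: [delta@1.0] (false && (if false then ((((\t.3) false) * (if false then 1 else 9)) == 0) else (if false then true else true)))
step 13: [if@1] (false && (if false then true else true))
step 14: [if@1] (false && true)
step 15: [delta@root] false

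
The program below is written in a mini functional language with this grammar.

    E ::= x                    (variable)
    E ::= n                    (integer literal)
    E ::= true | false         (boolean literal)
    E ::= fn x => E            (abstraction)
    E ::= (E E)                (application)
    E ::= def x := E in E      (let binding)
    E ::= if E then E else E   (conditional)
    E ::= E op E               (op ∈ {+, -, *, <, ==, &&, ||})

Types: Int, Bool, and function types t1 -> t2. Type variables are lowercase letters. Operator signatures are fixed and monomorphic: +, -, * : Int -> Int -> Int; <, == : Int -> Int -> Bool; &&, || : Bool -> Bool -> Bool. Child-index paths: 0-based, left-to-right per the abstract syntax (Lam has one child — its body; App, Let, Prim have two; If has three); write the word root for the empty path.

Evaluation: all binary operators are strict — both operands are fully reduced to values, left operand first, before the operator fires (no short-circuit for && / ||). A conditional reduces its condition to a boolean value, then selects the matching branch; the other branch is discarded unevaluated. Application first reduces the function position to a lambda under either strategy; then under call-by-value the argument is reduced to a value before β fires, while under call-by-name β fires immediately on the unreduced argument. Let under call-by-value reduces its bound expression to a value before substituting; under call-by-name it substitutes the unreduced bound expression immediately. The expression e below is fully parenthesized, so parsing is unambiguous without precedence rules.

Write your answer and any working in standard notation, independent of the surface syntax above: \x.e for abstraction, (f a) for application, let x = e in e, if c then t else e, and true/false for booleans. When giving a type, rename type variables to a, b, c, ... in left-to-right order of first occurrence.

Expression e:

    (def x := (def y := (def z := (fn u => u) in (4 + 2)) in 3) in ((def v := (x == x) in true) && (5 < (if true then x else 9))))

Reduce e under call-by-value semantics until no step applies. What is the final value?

Working:
step 0: (let x = (let y = (let z = (\u.u) in (4 + 2)) in 3) in ((let v = (x == x) in true) && (5 < (if true then x else 9))))
step 1: [let@0.0] (let x = (let y = (4 + 2) in 3) in ((let v = (x == x) in true) && (5 < (if true then x else 9))))
step 2: [delta@0.0] (let x = (let y = 6 in 3) in ((let v = (x == x) in true) && (5 < (if true then x else 9))))
step 3: [let@0] (let x = 3 in ((let v = (x == x) in true) && (5 < (if true then x else 9))))
step 4: [let@root] ((let v = (3 == 3) in true) && (5 < (if true then 3 else 9)))
step 5: [delta@0.0] ((let v = true in true) && (5 < (if true then 3 else 9)))
step 6: [let@0] (true && (5 < (if true then 3 else 9)))
step 7: [if@1.1] (true && (5 < 3))
step 8: [delta@1] (true && false)
step 9: [delta@root] false

Answer: false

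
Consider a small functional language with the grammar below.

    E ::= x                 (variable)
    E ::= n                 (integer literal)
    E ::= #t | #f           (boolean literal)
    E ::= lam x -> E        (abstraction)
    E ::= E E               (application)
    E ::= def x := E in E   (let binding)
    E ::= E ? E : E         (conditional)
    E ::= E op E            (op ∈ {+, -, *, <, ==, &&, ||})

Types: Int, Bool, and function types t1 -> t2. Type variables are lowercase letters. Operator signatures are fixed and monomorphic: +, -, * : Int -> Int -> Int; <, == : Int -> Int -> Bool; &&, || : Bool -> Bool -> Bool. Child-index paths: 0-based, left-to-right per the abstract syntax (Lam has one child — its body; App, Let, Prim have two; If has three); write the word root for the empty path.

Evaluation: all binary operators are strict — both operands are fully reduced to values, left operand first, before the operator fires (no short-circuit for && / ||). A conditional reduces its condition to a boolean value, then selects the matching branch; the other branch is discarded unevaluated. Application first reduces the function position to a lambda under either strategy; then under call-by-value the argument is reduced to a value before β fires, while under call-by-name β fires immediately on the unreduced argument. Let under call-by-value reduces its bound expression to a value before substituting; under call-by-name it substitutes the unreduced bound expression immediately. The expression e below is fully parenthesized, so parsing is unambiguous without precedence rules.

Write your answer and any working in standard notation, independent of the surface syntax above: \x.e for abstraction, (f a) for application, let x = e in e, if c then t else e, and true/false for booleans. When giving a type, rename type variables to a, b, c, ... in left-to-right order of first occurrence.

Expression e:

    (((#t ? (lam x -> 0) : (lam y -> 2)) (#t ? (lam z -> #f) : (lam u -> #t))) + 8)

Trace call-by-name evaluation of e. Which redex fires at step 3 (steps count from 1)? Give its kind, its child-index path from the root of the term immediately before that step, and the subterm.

Trace:
step 0: (((if true then (\x.0) else (\y.2)) (if true then (\z.false) else (\u.true))) + 8)
step 1: [if@0.0] (((\x.0) (if true then (\z.false) else (\u.true))) + 8)
step 2: [beta@0] (0 + 8)
step 3: [delta@root] 8

Answer: delta at root : (0 + 8)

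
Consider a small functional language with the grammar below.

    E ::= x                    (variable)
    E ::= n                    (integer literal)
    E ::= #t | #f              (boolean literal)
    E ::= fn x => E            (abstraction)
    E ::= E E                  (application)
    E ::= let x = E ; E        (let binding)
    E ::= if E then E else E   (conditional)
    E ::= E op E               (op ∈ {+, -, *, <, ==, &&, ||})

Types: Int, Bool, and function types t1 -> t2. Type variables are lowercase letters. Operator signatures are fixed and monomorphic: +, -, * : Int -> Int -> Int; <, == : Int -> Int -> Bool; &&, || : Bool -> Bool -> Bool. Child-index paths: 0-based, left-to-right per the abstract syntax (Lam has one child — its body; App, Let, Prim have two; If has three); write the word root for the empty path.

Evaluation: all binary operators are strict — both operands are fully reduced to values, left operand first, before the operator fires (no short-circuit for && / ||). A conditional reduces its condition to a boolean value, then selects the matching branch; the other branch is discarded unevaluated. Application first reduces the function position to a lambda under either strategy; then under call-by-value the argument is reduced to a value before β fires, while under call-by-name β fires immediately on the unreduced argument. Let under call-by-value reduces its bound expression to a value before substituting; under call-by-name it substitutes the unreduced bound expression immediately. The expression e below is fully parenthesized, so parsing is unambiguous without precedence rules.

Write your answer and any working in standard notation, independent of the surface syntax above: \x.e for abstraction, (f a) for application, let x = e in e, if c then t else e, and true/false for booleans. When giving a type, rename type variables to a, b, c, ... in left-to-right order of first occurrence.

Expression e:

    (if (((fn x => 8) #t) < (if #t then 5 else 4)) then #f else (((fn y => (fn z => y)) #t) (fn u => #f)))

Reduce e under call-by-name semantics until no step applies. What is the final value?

Answer: true

Working:
step 0: (if (((\x.8) true) < (if true then 5 else 4)) then false else (((\y.(\z.y)) true) (\u.false)))
step 1: [beta@0.0] (if (8 < (if true then 5 else 4)) then false else (((\y.(\z.y)) true) (\u.false)))
step 2: [if@0.1] (if (8 < 5) then false else (((\y.(\z.y)) true) (\u.false)))
step 3: [delta@0] (if false then false else (((\y.(\z.y)) true) (\u.false)))
step 4: [if@root] (((\y.(\z.y)) true) (\u.false))
step 5: [beta@0] ((\z.true) (\u.false))
step 6: [beta@root] true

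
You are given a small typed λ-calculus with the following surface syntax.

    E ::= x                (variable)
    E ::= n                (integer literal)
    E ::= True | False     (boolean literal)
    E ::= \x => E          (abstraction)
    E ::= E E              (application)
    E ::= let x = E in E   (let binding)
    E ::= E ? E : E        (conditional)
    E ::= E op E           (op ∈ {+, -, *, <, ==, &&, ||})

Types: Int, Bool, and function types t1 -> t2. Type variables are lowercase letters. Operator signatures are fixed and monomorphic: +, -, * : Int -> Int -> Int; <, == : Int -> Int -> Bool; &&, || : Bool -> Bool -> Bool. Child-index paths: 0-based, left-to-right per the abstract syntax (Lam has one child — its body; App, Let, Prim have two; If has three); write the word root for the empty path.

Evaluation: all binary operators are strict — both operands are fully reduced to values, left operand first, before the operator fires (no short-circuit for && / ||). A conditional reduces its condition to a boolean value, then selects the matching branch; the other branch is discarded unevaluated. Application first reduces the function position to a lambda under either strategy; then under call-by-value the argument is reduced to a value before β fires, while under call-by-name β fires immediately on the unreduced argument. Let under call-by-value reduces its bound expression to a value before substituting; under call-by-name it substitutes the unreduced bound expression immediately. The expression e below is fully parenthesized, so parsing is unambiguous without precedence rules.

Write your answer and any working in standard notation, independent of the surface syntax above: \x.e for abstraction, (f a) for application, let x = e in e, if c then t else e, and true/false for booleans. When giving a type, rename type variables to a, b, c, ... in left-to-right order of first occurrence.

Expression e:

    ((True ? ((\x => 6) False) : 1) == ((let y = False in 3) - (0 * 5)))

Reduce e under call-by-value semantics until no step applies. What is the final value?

Derivation:
step 0: ((if true then ((\x.6) false) else 1) == ((let y = false in 3) - (0 * 5)))
step 1: [if@0] (((\x.6) false) == ((let y = false in 3) - (0 * 5)))
step 2: [beta@0] (6 == ((let y = false in 3) - (0 * 5)))
step 3: [let@1.0] (6 == (3 - (0 * 5)))
step 4: [delta@1.1] (6 == (3 - 0))
step 5: [delta@1] (6 == 3)
step 6: [delta@root] false

Answer: false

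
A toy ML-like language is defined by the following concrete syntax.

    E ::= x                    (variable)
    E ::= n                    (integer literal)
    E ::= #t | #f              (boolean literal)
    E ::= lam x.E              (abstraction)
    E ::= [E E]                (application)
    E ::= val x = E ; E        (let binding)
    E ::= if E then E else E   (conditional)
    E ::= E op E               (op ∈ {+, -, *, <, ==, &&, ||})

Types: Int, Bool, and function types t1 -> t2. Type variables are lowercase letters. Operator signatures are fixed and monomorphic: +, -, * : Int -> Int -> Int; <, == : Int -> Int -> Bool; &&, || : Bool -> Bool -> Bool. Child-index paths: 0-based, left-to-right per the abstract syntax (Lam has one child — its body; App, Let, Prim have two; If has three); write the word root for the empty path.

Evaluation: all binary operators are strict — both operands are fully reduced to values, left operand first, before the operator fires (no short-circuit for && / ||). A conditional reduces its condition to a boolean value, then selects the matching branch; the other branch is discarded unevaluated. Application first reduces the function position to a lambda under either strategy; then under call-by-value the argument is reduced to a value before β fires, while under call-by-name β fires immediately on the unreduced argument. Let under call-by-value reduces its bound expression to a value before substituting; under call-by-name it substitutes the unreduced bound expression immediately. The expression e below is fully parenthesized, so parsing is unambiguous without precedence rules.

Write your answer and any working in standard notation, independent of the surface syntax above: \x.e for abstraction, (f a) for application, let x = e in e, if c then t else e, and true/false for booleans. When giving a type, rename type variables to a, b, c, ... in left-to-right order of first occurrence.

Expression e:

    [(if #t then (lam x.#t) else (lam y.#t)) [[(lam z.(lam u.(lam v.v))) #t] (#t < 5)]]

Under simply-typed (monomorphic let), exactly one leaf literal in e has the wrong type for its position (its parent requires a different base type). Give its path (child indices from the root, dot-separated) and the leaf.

Answer: 1.1.0 : true

Derivation:
  unify Bool ~ Bool
\x._ : a -> Bool
\y._ : b -> Bool
  unify a -> Bool ~ b -> Bool
  unify a ~ b
  unify Bool ~ Bool
v : e
\v._ : e -> e
\u._ : d -> e -> e
\z._ : c -> d -> e -> e
  unify c -> d -> e -> e ~ Bool -> f
  unify c ~ Bool
  unify d -> e -> e ~ f
_ _ : d -> e -> e
  unify Bool ~ Int
  FAIL: mismatch Bool ~ Int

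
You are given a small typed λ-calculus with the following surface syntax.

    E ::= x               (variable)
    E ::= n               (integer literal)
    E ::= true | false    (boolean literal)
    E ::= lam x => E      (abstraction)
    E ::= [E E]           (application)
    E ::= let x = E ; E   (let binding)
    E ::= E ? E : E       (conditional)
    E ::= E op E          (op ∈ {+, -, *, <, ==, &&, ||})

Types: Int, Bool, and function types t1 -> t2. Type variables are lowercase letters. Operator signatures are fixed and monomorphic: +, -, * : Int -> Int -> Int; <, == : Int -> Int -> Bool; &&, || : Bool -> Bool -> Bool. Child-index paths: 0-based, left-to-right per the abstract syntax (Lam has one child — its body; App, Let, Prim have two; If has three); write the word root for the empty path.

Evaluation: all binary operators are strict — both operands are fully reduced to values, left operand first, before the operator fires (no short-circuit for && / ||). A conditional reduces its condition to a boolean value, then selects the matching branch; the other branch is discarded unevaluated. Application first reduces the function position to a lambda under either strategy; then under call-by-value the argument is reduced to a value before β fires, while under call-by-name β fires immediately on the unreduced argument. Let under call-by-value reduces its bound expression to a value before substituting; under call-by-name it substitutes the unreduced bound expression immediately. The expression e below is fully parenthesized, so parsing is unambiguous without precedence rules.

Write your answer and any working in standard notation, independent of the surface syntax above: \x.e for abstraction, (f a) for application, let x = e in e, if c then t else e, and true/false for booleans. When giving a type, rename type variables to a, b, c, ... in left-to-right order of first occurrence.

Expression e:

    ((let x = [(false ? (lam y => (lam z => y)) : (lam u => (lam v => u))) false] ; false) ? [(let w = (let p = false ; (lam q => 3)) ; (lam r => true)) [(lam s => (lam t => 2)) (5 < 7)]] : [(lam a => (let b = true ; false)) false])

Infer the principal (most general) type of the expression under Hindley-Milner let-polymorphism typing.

Answer: Bool

Working:
  unify Bool ~ Bool
y : a
\z._ : b -> a
\y._ : a -> b -> a
u : c
\v._ : d -> c
\u._ : c -> d -> c
  unify a -> b -> a ~ c -> d -> c
  unify a ~ c
  unify b -> c ~ d -> c
  unify b ~ d
  unify c ~ c
  unify c -> d -> c ~ Bool -> e
  unify c ~ Bool
  unify d -> Bool ~ e
_ _ : d -> Bool
let x : forall. d -> Bool
  unify Bool ~ Bool
let p : Bool
\q._ : f -> Int
let w : forall. f -> Int
\r._ : g -> Bool
\t._ : i -> Int
\s._ : h -> i -> Int
  unify Int ~ Int
  unify Int ~ Int
  unify h -> i -> Int ~ Bool -> j
  unify h ~ Bool
  unify i -> Int ~ j
_ _ : i -> Int
  unify g -> Bool ~ (i -> Int) -> k
  unify g ~ i -> Int
  unify Bool ~ k
_ _ : Bool
let b : Bool
\a._ : l -> Bool
  unify l -> Bool ~ Bool -> m
  unify l ~ Bool
  unify Bool ~ m
_ _ : Bool
  unify Bool ~ Bool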